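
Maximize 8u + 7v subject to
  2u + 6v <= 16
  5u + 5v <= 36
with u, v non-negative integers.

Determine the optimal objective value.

(u,v)=(7,0): 2·7+6·0=14≤16, 5·7+5·0=35≤36, objective 56.
(u,v)=(6,0): 2·6+6·0=12≤16, 5·6+5·0=30≤36, objective 48.
The best lattice point is (7,0), giving 56.

56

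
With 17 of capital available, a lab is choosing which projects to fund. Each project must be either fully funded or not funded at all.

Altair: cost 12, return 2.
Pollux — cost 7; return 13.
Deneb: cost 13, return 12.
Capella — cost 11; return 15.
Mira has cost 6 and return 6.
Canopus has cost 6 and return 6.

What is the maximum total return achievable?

21

Treat it as a binary knapsack problem.
Capella + Mira: cost 11 + 6 = 17 ≤ 17, return 15 + 6 = 21.
Pollux + Mira: cost 7 + 6 = 13 ≤ 17, return 13 + 6 = 19.
Capella + Canopus: cost 11 + 6 = 17 ≤ 17, return 15 + 6 = 21.
The maximum return is 21; one optimal choice is Capella and Mira.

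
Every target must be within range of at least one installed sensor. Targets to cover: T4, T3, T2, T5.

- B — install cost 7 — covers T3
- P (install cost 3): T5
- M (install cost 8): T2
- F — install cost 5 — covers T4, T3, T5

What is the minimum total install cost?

13

This is an integer covering problem.
Choose M and F: together they cover T4, T3, T2, T5 — every target.
Total install cost: 8 + 5 = 13.
No cover costs less than 13.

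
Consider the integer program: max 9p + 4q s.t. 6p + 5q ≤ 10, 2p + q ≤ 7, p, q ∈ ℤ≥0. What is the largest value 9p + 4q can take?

The continuous relaxation peaks at (1.67, 0) with value 15.00; rounding to a feasible lattice point costs some objective.
(p,q)=(1,0): 6·1+5·0=6≤10, 2·1+1·0=2≤7, objective 9.
(p,q)=(0,1): 6·0+5·1=5≤10, 2·0+1·1=1≤7, objective 4.
(p,q)=(0,0): 6·0+5·0=0≤10, 2·0+1·0=0≤7, objective 0.
Maximum is 9 at (p,q)=(1,0).

9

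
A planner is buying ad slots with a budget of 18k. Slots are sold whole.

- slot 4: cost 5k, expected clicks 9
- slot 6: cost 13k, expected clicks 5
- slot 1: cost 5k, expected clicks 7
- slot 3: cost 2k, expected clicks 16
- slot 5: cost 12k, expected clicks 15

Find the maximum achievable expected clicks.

32

Allowing fractional choices, the relaxed optimum would be about 39.5, but ad slots are indivisible.
slot 3 + slot 5: cost 2 + 12 = 14 ≤ 18, expected clicks 16 + 15 = 31.
slot 4 + slot 1 + slot 3: cost 5 + 5 + 2 = 12 ≤ 18, expected clicks 9 + 7 + 16 = 32.
slot 4 + slot 3: cost 5 + 2 = 7 ≤ 18, expected clicks 9 + 16 = 25.
Best is slot 4, slot 1, and slot 3 with total expected clicks 32.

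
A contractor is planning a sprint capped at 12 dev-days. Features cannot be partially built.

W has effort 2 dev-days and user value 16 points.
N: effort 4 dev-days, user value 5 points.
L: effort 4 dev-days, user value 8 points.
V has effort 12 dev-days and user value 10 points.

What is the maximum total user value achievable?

Allowing fractional choices, the relaxed optimum would be about 30.7, but features are indivisible.
W + N + L: effort 2 + 4 + 4 = 10 ≤ 12, user value 16 + 5 + 8 = 29.
W + L: effort 2 + 4 = 6 ≤ 12, user value 16 + 8 = 24.
Best is W, N, and L with total user value 29.

29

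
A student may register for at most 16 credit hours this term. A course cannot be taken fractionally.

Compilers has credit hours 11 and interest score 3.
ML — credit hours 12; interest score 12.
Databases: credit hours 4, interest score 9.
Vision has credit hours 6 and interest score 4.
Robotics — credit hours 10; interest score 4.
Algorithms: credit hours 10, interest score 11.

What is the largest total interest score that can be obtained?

Take ML and Databases: credit hours 12 + 4 = 16 ≤ 16, interest score 12 + 9 = 21.
No other feasible combination does better.

21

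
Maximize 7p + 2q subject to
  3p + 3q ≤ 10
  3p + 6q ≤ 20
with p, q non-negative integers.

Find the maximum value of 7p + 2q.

21

The continuous relaxation peaks at (3.33, 0) with value 23.33; rounding to a feasible lattice point costs some objective.
(p,q)=(3,0): 3·3+3·0=9≤10, 3·3+6·0=9≤20, objective 21.
(p,q)=(2,1): 3·2+3·1=9≤10, 3·2+6·1=12≤20, objective 16.
(p,q)=(2,0): 3·2+3·0=6≤10, 3·2+6·0=6≤20, objective 14.
No feasible integer point exceeds 21.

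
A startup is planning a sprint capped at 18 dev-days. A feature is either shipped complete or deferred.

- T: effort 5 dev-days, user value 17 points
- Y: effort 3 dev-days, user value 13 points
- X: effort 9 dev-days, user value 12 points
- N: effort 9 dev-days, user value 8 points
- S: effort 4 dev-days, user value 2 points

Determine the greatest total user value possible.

T + Y + X: effort 5 + 3 + 9 = 17 ≤ 18, user value 17 + 13 + 12 = 42.
T + Y + S: effort 5 + 3 + 4 = 12 ≤ 18, user value 17 + 13 + 2 = 32.
T + Y + N: effort 5 + 3 + 9 = 17 ≤ 18, user value 17 + 13 + 8 = 38.
Best is T, Y, and X with total user value 42.

42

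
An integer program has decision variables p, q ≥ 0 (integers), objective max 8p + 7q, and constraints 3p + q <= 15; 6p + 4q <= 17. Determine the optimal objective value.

28

(p,q)=(0,4): 3·0+1·4=4≤15, 6·0+4·4=16≤17, objective 28.
(p,q)=(0,3): 3·0+1·3=3≤15, 6·0+4·3=12≤17, objective 21.
No feasible integer point exceeds 28.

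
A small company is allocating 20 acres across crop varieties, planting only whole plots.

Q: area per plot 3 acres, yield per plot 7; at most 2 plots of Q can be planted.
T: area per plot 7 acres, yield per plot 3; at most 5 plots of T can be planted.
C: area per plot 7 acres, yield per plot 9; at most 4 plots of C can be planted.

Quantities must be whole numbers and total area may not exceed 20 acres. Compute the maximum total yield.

Q has the best ratio (7/3); taking only Q gives at most 2×7 = 14 (stopped by the supply cap of 2).
Mixing does better — 2×Q and 2×C: area 20 ≤ 20, yield 2·7 + 2·9 = 32.

32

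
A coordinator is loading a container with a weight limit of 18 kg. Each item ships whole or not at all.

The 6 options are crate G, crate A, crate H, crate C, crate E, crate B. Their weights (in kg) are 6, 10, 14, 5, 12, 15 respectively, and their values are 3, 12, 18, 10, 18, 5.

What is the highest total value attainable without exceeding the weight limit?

Take crate C and crate E: weight 5 + 12 = 17 ≤ 18, value 10 + 18 = 28.
No other feasible combination does better.

28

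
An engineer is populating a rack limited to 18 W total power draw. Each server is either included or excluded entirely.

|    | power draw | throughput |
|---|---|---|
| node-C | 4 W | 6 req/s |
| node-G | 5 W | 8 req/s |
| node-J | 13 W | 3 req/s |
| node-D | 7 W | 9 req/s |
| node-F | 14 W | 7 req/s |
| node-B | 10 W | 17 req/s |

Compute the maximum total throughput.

26

Allowing fractional choices, the relaxed optimum would be about 29.5, but servers are indivisible.
node-G + node-B: power draw 5 + 10 = 15 ≤ 18, throughput 8 + 17 = 25.
node-D + node-B: power draw 7 + 10 = 17 ≤ 18, throughput 9 + 17 = 26.
Best is node-D and node-B with total throughput 26.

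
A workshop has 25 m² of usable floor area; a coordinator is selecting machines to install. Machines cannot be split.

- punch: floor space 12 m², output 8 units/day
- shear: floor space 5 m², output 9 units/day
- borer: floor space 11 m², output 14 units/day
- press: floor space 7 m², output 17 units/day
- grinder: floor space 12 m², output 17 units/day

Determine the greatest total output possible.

Allowing fractional choices, the relaxed optimum would be about 44.3, but machines are indivisible.
press + grinder: floor space 7 + 12 = 19 ≤ 25, output 17 + 17 = 34.
shear + borer + press: floor space 5 + 11 + 7 = 23 ≤ 25, output 9 + 14 + 17 = 40.
shear + press + grinder: floor space 5 + 7 + 12 = 24 ≤ 25, output 9 + 17 + 17 = 43.
Best is shear, press, and grinder with total output 43.

43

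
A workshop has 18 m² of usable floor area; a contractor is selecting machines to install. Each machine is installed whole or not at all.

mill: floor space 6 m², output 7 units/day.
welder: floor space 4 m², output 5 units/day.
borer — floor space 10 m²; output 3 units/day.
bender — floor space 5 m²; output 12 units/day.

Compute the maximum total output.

Allowing fractional choices, the relaxed optimum would be about 24.9, but machines are indivisible.
welder + bender: floor space 4 + 5 = 9 ≤ 18, output 5 + 12 = 17.
mill + bender: floor space 6 + 5 = 11 ≤ 18, output 7 + 12 = 19.
mill + welder + bender: floor space 6 + 4 + 5 = 15 ≤ 18, output 7 + 5 + 12 = 24.
Best is mill, welder, and bender with total output 24.

24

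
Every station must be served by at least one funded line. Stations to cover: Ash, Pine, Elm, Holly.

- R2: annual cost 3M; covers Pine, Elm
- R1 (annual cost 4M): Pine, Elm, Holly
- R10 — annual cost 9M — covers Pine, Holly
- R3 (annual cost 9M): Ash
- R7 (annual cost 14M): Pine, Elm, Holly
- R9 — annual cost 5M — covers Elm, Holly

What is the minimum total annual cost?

13

Choose R1 and R3: together they cover Ash, Pine, Elm, Holly — every station.
Total annual cost: 4 + 9 = 13.
No cover costs less than 13.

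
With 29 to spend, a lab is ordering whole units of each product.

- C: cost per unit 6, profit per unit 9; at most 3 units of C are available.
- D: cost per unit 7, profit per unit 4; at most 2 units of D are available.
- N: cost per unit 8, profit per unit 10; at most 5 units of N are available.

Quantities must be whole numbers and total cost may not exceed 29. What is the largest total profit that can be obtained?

2×C and 2×N: cost 28 ≤ 29, profit 2·9 + 2·10 = 38.
3×C and 1×N: cost 26 ≤ 29, profit 3·9 + 1·10 = 37.
Best is 38.

38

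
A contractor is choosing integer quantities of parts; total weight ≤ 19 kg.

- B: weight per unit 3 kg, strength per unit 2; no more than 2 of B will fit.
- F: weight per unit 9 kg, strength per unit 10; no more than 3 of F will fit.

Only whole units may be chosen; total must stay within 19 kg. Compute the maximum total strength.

20

Take 2×F: weight 18 ≤ 19, strength 2·10 = 20.
No other integer combination yields more.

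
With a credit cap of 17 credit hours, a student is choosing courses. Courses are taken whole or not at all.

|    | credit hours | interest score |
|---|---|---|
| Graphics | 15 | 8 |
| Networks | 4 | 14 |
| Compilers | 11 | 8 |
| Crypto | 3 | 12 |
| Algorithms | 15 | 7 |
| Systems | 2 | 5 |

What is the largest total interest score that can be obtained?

31

Allowing fractional choices, the relaxed optimum would be about 36.8, but courses are indivisible.
Networks + Crypto: credit hours 4 + 3 = 7 ≤ 17, interest score 14 + 12 = 26.
Networks + Compilers + Systems: credit hours 4 + 11 + 2 = 17 ≤ 17, interest score 14 + 8 + 5 = 27.
Networks + Crypto + Systems: credit hours 4 + 3 + 2 = 9 ≤ 17, interest score 14 + 12 + 5 = 31.
Best is Networks, Crypto, and Systems with total interest score 31.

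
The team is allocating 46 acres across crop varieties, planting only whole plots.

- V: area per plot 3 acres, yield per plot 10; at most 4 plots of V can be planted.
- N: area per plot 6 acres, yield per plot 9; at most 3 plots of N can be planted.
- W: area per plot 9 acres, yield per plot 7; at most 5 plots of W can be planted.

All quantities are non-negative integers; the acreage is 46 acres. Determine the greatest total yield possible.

4×V, 3×N, and 1×W: area 39 ≤ 46, yield 4·10 + 3·9 + 1·7 = 74.
4×V, 2×N, and 2×W: area 42 ≤ 46, yield 4·10 + 2·9 + 2·7 = 72.
Best is 74.

74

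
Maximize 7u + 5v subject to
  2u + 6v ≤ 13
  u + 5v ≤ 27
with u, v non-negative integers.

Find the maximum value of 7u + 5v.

The continuous relaxation peaks at (6.5, 0) with value 45.50; rounding to a feasible lattice point costs some objective.
(u,v)=(6,0): 2·6+6·0=12≤13, 1·6+5·0=6≤27, objective 42.
(u,v)=(5,0): 2·5+6·0=10≤13, 1·5+5·0=5≤27, objective 35.
Maximum is 42 at (u,v)=(6,0).

42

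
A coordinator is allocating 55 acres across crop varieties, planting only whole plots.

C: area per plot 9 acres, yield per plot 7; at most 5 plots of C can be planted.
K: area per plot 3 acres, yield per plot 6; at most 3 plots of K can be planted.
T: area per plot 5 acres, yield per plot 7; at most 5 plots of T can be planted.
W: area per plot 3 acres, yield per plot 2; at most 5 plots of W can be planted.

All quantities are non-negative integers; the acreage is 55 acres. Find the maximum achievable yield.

69

This is a bounded integer knapsack.
K has the best ratio (6/3); taking only K gives at most 3×6 = 18 (stopped by the supply cap of 3).
Mixing does better — 2×C, 3×K, 5×T, and 1×W: area 55 ≤ 55, yield 2·7 + 3·6 + 5·7 + 1·2 = 69.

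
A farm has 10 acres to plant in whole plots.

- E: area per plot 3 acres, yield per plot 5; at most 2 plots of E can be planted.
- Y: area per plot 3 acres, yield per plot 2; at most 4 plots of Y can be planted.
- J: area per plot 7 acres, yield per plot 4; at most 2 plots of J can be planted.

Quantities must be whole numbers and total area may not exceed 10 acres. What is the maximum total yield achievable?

12

E has the best ratio (5/3); taking only E gives at most 2×5 = 10 (stopped by the supply cap of 2).
Mixing does better — 2×E and 1×Y: area 9 ≤ 10, yield 2·5 + 1·2 = 12.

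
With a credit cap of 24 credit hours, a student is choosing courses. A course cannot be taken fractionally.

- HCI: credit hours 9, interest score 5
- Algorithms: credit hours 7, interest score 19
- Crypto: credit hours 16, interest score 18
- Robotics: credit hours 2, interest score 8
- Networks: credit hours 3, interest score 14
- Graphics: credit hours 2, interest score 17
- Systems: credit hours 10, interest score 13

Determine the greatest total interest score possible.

HCI + Algorithms + Robotics + Networks + Graphics: credit hours 9 + 7 + 2 + 3 + 2 = 23 ≤ 24, interest score 5 + 19 + 8 + 14 + 17 = 63.
Algorithms + Robotics + Networks + Graphics + Systems: credit hours 7 + 2 + 3 + 2 + 10 = 24 ≤ 24, interest score 19 + 8 + 14 + 17 + 13 = 71.
Algorithms + Networks + Graphics + Systems: credit hours 7 + 3 + 2 + 10 = 22 ≤ 24, interest score 19 + 14 + 17 + 13 = 63.
Best is Algorithms, Robotics, Networks, Graphics, and Systems with total interest score 71.

71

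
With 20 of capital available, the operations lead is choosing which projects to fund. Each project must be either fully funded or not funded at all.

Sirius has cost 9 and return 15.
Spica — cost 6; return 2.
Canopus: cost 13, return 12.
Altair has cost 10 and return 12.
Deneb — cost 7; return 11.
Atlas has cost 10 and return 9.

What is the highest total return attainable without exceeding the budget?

Sirius + Atlas: cost 9 + 10 = 19 ≤ 20, return 15 + 9 = 24.
Sirius + Altair: cost 9 + 10 = 19 ≤ 20, return 15 + 12 = 27.
Sirius + Deneb: cost 9 + 7 = 16 ≤ 20, return 15 + 11 = 26.
Best is Sirius and Altair with total return 27.

27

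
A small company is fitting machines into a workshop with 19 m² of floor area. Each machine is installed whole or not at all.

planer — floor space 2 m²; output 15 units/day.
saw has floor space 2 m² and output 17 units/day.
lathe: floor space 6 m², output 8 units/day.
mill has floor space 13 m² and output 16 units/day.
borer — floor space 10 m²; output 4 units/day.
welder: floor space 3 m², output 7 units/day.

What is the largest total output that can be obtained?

This is a 0-1 knapsack instance.
planer + saw + borer + welder: floor space 2 + 2 + 10 + 3 = 17 ≤ 19, output 15 + 17 + 4 + 7 = 43.
planer + saw + mill: floor space 2 + 2 + 13 = 17 ≤ 19, output 15 + 17 + 16 = 48.
planer + saw + lathe + welder: floor space 2 + 2 + 6 + 3 = 13 ≤ 19, output 15 + 17 + 8 + 7 = 47.
Best is planer, saw, and mill with total output 48.

48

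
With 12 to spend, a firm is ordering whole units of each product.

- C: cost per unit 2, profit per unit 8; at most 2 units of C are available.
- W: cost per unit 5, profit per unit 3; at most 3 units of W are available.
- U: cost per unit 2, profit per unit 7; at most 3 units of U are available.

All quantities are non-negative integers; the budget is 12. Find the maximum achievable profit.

2×C and 2×U: cost 8 ≤ 12, profit 2·8 + 2·7 = 30.
2×C and 3×U: cost 10 ≤ 12, profit 2·8 + 3·7 = 37.
Best is 37.

37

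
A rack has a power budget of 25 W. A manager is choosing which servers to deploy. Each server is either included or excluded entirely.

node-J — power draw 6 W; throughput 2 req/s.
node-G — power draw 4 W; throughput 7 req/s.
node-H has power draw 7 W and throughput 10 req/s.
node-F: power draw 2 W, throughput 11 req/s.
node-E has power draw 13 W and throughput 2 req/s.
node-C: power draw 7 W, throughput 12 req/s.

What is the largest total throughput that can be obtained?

node-H + node-F + node-C: power draw 7 + 2 + 7 = 16 ≤ 25, throughput 10 + 11 + 12 = 33.
node-J + node-H + node-F + node-C: power draw 6 + 7 + 2 + 7 = 22 ≤ 25, throughput 2 + 10 + 11 + 12 = 35.
node-G + node-H + node-F + node-C: power draw 4 + 7 + 2 + 7 = 20 ≤ 25, throughput 7 + 10 + 11 + 12 = 40.
Best is node-G, node-H, node-F, and node-C with total throughput 40.

40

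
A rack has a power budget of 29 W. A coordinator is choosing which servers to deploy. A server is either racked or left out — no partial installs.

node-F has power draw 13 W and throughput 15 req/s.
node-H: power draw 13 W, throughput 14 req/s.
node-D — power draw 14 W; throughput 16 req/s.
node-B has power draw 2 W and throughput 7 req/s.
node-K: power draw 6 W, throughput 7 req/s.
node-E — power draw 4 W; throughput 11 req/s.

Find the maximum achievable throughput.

41

node-D + node-B + node-K + node-E: power draw 14 + 2 + 6 + 4 = 26 ≤ 29, throughput 16 + 7 + 7 + 11 = 41.
node-F + node-B + node-K + node-E: power draw 13 + 2 + 6 + 4 = 25 ≤ 29, throughput 15 + 7 + 7 + 11 = 40.
node-H + node-B + node-K + node-E: power draw 13 + 2 + 6 + 4 = 25 ≤ 29, throughput 14 + 7 + 7 + 11 = 39.
Best is node-D, node-B, node-K, and node-E with total throughput 41.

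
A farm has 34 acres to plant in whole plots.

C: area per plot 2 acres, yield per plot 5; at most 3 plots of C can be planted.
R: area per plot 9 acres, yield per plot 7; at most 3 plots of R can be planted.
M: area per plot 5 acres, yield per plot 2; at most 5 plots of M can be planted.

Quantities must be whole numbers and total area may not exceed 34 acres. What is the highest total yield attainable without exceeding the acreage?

36

This is a bounded integer knapsack.
3×C and 3×R: area 33 ≤ 34, yield 3·5 + 3·7 = 36.
3×C, 2×R, and 2×M: area 34 ≤ 34, yield 3·5 + 2·7 + 2·2 = 33.
Best is 36.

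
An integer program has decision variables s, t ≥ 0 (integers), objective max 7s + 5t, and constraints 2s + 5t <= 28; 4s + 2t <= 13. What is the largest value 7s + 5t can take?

27

The continuous relaxation peaks at (0.562, 5.38) with value 30.81; rounding to a feasible lattice point costs some objective.
(s,t)=(1,4): 2·1+5·4=22≤28, 4·1+2·4=12≤13, objective 27.
(s,t)=(0,5): 2·0+5·5=25≤28, 4·0+2·5=10≤13, objective 25.
(s,t)=(1,3): 2·1+5·3=17≤28, 4·1+2·3=10≤13, objective 22.
Maximum is 27 at (s,t)=(1,4).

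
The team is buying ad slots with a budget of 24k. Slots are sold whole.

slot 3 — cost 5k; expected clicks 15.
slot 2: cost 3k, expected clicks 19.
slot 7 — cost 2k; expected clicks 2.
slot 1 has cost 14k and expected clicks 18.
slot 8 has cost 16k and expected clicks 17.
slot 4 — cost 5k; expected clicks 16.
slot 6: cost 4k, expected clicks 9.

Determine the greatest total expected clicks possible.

61

Allowing fractional choices, the relaxed optimum would be about 68.0, but ad slots are indivisible.
slot 3 + slot 2 + slot 7 + slot 4 + slot 6: cost 5 + 3 + 2 + 5 + 4 = 19 ≤ 24, expected clicks 15 + 19 + 2 + 16 + 9 = 61.
slot 2 + slot 7 + slot 1 + slot 4: cost 3 + 2 + 14 + 5 = 24 ≤ 24, expected clicks 19 + 2 + 18 + 16 = 55.
slot 3 + slot 2 + slot 4 + slot 6: cost 5 + 3 + 5 + 4 = 17 ≤ 24, expected clicks 15 + 19 + 16 + 9 = 59.
Best is slot 3, slot 2, slot 7, slot 4, and slot 6 with total expected clicks 61.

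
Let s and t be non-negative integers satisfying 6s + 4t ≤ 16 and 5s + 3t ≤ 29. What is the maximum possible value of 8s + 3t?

Relaxing integrality, the LP optimum is 21.33 at (s,t) = (2.67, 0), which is not an integer point.
(s,t)=(2,1): 6·2+4·1=16≤16, 5·2+3·1=13≤29, objective 19.
(s,t)=(2,0): 6·2+4·0=12≤16, 5·2+3·0=10≤29, objective 16.
(s,t)=(1,2): 6·1+4·2=14≤16, 5·1+3·2=11≤29, objective 14.
No feasible integer point exceeds 19.

19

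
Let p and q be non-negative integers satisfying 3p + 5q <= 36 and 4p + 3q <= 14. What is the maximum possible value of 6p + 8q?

32

(p,q)=(0,4): 3·0+5·4=20≤36, 4·0+3·4=12≤14, objective 32.
(p,q)=(1,3): 3·1+5·3=18≤36, 4·1+3·3=13≤14, objective 30.
No feasible integer point exceeds 32.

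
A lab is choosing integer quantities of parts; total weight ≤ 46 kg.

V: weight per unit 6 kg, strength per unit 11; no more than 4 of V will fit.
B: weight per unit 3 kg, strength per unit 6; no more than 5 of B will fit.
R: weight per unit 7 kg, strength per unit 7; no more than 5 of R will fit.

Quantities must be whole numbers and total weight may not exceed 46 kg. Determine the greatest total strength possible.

81

B has the best ratio (6/3); taking only B gives at most 5×6 = 30 (stopped by the supply cap of 5).
Mixing does better — 4×V, 5×B, and 1×R: weight 46 ≤ 46, strength 4·11 + 5·6 + 1·7 = 81.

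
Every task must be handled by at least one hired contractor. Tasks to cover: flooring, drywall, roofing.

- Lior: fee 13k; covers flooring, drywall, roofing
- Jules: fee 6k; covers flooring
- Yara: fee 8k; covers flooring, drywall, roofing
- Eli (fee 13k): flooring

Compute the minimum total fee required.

Yara alone covers flooring, drywall, roofing — every task.
Total fee: 8.
No cover costs less than 8.

8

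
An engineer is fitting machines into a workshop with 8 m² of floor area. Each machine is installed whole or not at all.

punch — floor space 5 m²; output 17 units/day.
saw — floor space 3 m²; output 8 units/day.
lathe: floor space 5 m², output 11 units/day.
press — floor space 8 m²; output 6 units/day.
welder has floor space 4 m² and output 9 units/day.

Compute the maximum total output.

25

saw + lathe: floor space 3 + 5 = 8 ≤ 8, output 8 + 11 = 19.
punch: floor space 5 ≤ 8, output 17.
punch + saw: floor space 5 + 3 = 8 ≤ 8, output 17 + 8 = 25.
Best is punch and saw with total output 25.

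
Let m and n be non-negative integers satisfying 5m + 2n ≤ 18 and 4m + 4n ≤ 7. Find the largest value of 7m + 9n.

9

The continuous relaxation peaks at (0, 1.75) with value 15.75; rounding to a feasible lattice point costs some objective.
(m,n)=(0,1): 5·0+2·1=2≤18, 4·0+4·1=4≤7, objective 9.
(m,n)=(1,0): 5·1+2·0=5≤18, 4·1+4·0=4≤7, objective 7.
(m,n)=(0,0): 5·0+2·0=0≤18, 4·0+4·0=0≤7, objective 0.
Maximum is 9 at (m,n)=(0,1).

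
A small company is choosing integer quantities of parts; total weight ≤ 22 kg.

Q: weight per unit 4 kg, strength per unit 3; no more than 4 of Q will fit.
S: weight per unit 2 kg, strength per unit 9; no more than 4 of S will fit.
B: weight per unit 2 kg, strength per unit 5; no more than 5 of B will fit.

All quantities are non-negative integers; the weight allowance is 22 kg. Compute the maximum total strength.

S has the best ratio (9/2); taking only S gives at most 4×9 = 36 (stopped by the supply cap of 4).
Mixing does better — 1×Q, 4×S, and 5×B: weight 22 ≤ 22, strength 1·3 + 4·9 + 5·5 = 64.

64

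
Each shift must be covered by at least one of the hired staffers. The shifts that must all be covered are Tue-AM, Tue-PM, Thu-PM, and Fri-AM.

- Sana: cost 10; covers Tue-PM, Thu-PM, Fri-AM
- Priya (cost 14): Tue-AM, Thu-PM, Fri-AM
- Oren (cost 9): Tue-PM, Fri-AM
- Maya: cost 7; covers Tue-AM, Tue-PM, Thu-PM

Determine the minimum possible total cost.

Choose Oren and Maya: together they cover Tue-AM, Tue-PM, Thu-PM, Fri-AM — every shift.
Total cost: 9 + 7 = 16.
No cover costs less than 16.

16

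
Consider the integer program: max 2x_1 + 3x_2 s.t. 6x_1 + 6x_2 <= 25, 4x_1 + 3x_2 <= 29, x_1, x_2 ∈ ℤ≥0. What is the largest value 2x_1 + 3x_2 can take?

12

(x_1,x_2)=(0,4) is feasible, giving 12.
(x_1,x_2)=(1,3) is feasible, giving 11.
(x_1,x_2)=(0,3) is feasible, giving 9.
Maximum is 12 at (x_1,x_2)=(0,4).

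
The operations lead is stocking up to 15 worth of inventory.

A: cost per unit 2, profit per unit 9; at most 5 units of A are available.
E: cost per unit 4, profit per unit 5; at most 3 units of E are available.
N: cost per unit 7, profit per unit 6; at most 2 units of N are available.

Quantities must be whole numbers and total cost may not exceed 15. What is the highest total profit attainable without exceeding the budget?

A has the best ratio (9/2); taking only A gives at most 5×9 = 45 (stopped by the supply cap of 5).
Mixing does better — 5×A and 1×E: cost 14 ≤ 15, profit 5·9 + 1·5 = 50.

50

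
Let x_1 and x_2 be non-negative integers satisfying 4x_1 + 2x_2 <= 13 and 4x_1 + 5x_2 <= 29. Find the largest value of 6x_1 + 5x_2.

26

(x_1,x_2)=(1,4): 4·1+2·4=12≤13, 4·1+5·4=24≤29, objective 26.
(x_1,x_2)=(0,5): 4·0+2·5=10≤13, 4·0+5·5=25≤29, objective 25.
(x_1,x_2)=(1,3): 4·1+2·3=10≤13, 4·1+5·3=19≤29, objective 21.
No feasible integer point exceeds 26.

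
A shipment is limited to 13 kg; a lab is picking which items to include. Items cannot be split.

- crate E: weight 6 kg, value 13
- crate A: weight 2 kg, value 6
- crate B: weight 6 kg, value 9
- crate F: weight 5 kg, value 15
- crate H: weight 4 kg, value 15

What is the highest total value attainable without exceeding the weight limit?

crate A + crate F + crate H: weight 2 + 5 + 4 = 11 ≤ 13, value 6 + 15 + 15 = 36.
crate E + crate A + crate H: weight 6 + 2 + 4 = 12 ≤ 13, value 13 + 6 + 15 = 34.
crate E + crate A + crate F: weight 6 + 2 + 5 = 13 ≤ 13, value 13 + 6 + 15 = 34.
Best is crate A, crate F, and crate H with total value 36.

36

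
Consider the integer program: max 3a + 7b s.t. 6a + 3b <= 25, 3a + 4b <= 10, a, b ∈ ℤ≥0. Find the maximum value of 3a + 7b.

The continuous relaxation peaks at (0, 2.5) with value 17.50; rounding to a feasible lattice point costs some objective.
(a,b)=(0,2): 6·0+3·2=6≤25, 3·0+4·2=8≤10, objective 14.
(a,b)=(1,1): 6·1+3·1=9≤25, 3·1+4·1=7≤10, objective 10.
(a,b)=(0,1): 6·0+3·1=3≤25, 3·0+4·1=4≤10, objective 7.
No feasible integer point exceeds 14.

14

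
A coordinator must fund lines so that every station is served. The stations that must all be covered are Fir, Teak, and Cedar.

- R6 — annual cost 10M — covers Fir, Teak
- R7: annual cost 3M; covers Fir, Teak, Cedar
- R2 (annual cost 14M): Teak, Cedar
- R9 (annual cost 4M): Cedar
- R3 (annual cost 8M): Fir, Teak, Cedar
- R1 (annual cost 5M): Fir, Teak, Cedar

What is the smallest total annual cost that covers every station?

3

R7 alone covers Fir, Teak, Cedar — every station.
Total annual cost: 3.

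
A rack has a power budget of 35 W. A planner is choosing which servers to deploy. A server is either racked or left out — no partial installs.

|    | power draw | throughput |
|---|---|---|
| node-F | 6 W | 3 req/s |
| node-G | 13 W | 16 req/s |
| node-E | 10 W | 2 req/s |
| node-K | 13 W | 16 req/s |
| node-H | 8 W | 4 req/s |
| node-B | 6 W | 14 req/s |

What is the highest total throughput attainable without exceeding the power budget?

46

Allowing fractional choices, the relaxed optimum would be about 47.5, but servers are indivisible.
node-G + node-K + node-B: power draw 13 + 13 + 6 = 32 ≤ 35, throughput 16 + 16 + 14 = 46.
node-F + node-G + node-H + node-B: power draw 6 + 13 + 8 + 6 = 33 ≤ 35, throughput 3 + 16 + 4 + 14 = 37.
Best is node-G, node-K, and node-B with total throughput 46.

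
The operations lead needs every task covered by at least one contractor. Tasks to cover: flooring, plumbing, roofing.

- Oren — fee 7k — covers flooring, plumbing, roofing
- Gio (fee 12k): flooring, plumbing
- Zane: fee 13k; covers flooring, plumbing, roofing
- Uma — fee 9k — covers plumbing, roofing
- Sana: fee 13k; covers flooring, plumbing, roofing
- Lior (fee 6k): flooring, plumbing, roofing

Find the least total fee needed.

Lior alone covers flooring, plumbing, roofing — every task.
Total fee: 6.
No cover costs less than 6.

6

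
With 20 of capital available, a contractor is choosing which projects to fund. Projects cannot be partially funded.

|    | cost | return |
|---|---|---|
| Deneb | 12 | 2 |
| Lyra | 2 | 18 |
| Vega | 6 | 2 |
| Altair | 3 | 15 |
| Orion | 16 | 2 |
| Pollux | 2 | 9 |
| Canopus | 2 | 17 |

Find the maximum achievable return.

Allowing fractional choices, the relaxed optimum would be about 61.8, but projects are indivisible.
Lyra + Altair + Pollux + Canopus: cost 2 + 3 + 2 + 2 = 9 ≤ 20, return 18 + 15 + 9 + 17 = 59.
Lyra + Vega + Altair + Canopus: cost 2 + 6 + 3 + 2 = 13 ≤ 20, return 18 + 2 + 15 + 17 = 52.
Lyra + Vega + Altair + Pollux + Canopus: cost 2 + 6 + 3 + 2 + 2 = 15 ≤ 20, return 18 + 2 + 15 + 9 + 17 = 61.
Best is Lyra, Vega, Altair, Pollux, and Canopus with total return 61.

61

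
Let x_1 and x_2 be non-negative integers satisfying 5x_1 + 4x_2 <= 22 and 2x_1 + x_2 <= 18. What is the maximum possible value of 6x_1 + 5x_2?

27

Relaxing integrality, the LP optimum is 27.50 at (x_1,x_2) = (0, 5.5), which is not an integer point.
(x_1,x_2)=(2,3): 5·2+4·3=22≤22, 2·2+1·3=7≤18, objective 27.
(x_1,x_2)=(1,4): 5·1+4·4=21≤22, 2·1+1·4=6≤18, objective 26.
(x_1,x_2)=(0,5): 5·0+4·5=20≤22, 2·0+1·5=5≤18, objective 25.
Maximum is 27 at (x_1,x_2)=(2,3).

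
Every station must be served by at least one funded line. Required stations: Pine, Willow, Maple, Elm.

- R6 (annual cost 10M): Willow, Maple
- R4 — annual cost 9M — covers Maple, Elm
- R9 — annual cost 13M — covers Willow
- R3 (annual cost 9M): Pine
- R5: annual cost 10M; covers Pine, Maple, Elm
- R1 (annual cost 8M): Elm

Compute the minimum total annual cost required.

Choose R6 and R5: together they cover Pine, Willow, Maple, Elm — every station.
Total annual cost: 10 + 10 = 20.

20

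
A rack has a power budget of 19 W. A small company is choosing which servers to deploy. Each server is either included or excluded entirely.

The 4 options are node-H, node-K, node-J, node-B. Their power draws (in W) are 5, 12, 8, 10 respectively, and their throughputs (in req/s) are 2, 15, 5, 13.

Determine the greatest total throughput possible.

Treat it as a binary knapsack problem.
node-K: power draw 12 ≤ 19, throughput 15.
node-H + node-K: power draw 5 + 12 = 17 ≤ 19, throughput 2 + 15 = 17.
node-J + node-B: power draw 8 + 10 = 18 ≤ 19, throughput 5 + 13 = 18.
Best is node-J and node-B with total throughput 18.

18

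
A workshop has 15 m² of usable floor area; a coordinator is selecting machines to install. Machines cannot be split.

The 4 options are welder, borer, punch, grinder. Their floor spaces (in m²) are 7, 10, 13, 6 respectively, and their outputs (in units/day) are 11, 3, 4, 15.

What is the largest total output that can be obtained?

Treat it as a binary knapsack problem.
Take welder and grinder: floor space 7 + 6 = 13 ≤ 15, output 11 + 15 = 26.
No other feasible combination does better.

26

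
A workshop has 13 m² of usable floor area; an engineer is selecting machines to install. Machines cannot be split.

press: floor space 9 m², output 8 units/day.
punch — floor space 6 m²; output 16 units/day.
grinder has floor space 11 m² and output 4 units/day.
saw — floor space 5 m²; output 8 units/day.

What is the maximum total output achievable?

24

Allowing fractional choices, the relaxed optimum would be about 25.8, but machines are indivisible.
punch: floor space 6 ≤ 13, output 16.
punch + saw: floor space 6 + 5 = 11 ≤ 13, output 16 + 8 = 24.
saw: floor space 5 ≤ 13, output 8.
Best is punch and saw with total output 24.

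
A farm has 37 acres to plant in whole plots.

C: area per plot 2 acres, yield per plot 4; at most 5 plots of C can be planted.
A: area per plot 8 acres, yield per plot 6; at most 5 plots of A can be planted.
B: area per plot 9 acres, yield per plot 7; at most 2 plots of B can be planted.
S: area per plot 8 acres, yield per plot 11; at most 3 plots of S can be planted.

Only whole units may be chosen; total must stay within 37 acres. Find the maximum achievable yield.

4×C and 3×S: area 32 ≤ 37, yield 4·4 + 3·11 = 49.
5×C and 3×S: area 34 ≤ 37, yield 5·4 + 3·11 = 53.
Best is 53.

53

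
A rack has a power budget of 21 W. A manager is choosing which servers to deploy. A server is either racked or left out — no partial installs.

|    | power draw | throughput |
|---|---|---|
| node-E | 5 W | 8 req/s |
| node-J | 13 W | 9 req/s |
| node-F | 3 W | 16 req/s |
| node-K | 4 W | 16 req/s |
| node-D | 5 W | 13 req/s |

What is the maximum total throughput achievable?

node-J + node-F + node-K: power draw 13 + 3 + 4 = 20 ≤ 21, throughput 9 + 16 + 16 = 41.
node-F + node-K + node-D: power draw 3 + 4 + 5 = 12 ≤ 21, throughput 16 + 16 + 13 = 45.
node-E + node-F + node-K + node-D: power draw 5 + 3 + 4 + 5 = 17 ≤ 21, throughput 8 + 16 + 16 + 13 = 53.
Best is node-E, node-F, node-K, and node-D with total throughput 53.

53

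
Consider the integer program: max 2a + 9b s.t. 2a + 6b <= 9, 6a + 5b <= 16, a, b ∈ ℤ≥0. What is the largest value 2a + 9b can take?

11

(a,b)=(1,1): 2·1+6·1=8≤9, 6·1+5·1=11≤16, objective 11.
(a,b)=(0,1): 2·0+6·1=6≤9, 6·0+5·1=5≤16, objective 9.
(a,b)=(2,0): 2·2+6·0=4≤9, 6·2+5·0=12≤16, objective 4.
(a,b)=(1,0): 2·1+6·0=2≤9, 6·1+5·0=6≤16, objective 2.
Maximum is 11 at (a,b)=(1,1).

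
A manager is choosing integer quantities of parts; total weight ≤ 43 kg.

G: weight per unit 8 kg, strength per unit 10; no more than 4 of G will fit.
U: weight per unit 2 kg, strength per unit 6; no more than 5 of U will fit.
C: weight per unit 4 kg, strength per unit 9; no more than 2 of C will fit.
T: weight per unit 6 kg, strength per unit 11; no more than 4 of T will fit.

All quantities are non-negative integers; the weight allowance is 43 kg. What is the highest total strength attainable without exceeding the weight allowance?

This is a bounded integer knapsack.
U has the best ratio (6/2); taking only U gives at most 5×6 = 30 (stopped by the supply cap of 5).
Mixing does better — 5×U, 2×C, and 4×T: weight 42 ≤ 43, strength 5·6 + 2·9 + 4·11 = 92.

92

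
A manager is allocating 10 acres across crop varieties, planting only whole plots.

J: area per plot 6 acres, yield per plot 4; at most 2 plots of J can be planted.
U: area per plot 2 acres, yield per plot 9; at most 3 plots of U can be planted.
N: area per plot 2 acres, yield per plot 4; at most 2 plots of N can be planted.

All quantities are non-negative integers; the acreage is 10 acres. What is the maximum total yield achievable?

This is a bounded integer knapsack.
3×U and 1×N: area 8 ≤ 10, yield 3·9 + 1·4 = 31.
3×U and 2×N: area 10 ≤ 10, yield 3·9 + 2·4 = 35.
Best is 35.

35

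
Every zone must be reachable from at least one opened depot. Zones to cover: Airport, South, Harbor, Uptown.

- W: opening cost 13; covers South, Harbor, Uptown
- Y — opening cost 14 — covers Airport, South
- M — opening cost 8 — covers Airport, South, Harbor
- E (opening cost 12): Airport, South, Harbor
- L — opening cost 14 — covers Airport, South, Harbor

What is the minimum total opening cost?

Choose W and M: together they cover Airport, South, Harbor, Uptown — every zone.
Total opening cost: 13 + 8 = 21.
No cover costs less than 21.

21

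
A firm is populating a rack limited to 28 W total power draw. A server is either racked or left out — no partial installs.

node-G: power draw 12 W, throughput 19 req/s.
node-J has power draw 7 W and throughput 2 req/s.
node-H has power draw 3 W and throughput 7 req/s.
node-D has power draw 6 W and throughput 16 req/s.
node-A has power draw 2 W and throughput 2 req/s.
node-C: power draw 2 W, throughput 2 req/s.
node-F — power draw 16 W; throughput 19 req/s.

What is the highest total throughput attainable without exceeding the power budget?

46

Allowing fractional choices, the relaxed optimum would be about 50.3, but servers are indivisible.
node-G + node-H + node-D + node-A + node-C: power draw 12 + 3 + 6 + 2 + 2 = 25 ≤ 28, throughput 19 + 7 + 16 + 2 + 2 = 46.
node-G + node-H + node-D + node-A: power draw 12 + 3 + 6 + 2 = 23 ≤ 28, throughput 19 + 7 + 16 + 2 = 44.
Best is node-G, node-H, node-D, node-A, and node-C with total throughput 46.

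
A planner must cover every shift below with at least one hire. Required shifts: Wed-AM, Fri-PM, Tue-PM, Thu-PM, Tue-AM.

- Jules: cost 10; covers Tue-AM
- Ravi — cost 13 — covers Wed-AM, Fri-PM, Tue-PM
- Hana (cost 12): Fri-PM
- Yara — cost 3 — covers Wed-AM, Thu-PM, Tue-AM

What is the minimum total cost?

16

Choose Ravi and Yara: together they cover Wed-AM, Fri-PM, Tue-PM, Thu-PM, Tue-AM — every shift.
Total cost: 13 + 3 = 16.
No cover costs less than 16.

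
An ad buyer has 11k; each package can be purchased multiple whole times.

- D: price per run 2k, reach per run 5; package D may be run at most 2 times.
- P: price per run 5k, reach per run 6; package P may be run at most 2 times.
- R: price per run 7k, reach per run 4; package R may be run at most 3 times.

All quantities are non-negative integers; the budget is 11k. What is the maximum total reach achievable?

Take 2×D and 1×P: price 9 ≤ 11, reach 2·5 + 1·6 = 16.
D has the best ratio (5/2) and is taken to its limit of 2; remaining capacity is filled optimally with the others.

16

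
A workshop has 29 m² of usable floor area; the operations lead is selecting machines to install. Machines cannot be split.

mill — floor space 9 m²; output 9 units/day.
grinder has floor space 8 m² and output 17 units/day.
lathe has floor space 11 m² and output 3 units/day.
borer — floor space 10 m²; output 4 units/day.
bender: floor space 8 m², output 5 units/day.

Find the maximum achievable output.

Treat it as a binary knapsack problem.
Allowing fractional choices, the relaxed optimum would be about 32.6, but machines are indivisible.
mill + grinder + bender: floor space 9 + 8 + 8 = 25 ≤ 29, output 9 + 17 + 5 = 31.
mill + grinder + borer: floor space 9 + 8 + 10 = 27 ≤ 29, output 9 + 17 + 4 = 30.
mill + grinder + lathe: floor space 9 + 8 + 11 = 28 ≤ 29, output 9 + 17 + 3 = 29.
Best is mill, grinder, and bender with total output 31.

31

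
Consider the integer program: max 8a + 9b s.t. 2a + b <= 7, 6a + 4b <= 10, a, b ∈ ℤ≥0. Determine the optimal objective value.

18

The continuous relaxation peaks at (0, 2.5) with value 22.50; rounding to a feasible lattice point costs some objective.
(a,b)=(0,2): 2·0+1·2=2≤7, 6·0+4·2=8≤10, objective 18.
(a,b)=(1,1): 2·1+1·1=3≤7, 6·1+4·1=10≤10, objective 17.
The best lattice point is (0,2), giving 18.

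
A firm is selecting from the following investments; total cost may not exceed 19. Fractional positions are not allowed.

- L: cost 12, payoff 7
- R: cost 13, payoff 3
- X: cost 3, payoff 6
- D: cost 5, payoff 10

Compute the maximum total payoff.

17

Treat it as a binary knapsack problem.
X + D: cost 3 + 5 = 8 ≤ 19, payoff 6 + 10 = 16.
L + D: cost 12 + 5 = 17 ≤ 19, payoff 7 + 10 = 17.
Best is L and D with total payoff 17.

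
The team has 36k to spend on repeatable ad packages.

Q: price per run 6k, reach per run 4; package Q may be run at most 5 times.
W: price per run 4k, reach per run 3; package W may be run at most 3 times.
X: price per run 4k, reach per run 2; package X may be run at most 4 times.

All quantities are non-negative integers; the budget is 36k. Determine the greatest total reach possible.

25

W has the best ratio (3/4); taking only W gives at most 3×3 = 9 (stopped by the supply cap of 3).
Mixing does better — 4×Q and 3×W: price 36 ≤ 36, reach 4·4 + 3·3 = 25.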